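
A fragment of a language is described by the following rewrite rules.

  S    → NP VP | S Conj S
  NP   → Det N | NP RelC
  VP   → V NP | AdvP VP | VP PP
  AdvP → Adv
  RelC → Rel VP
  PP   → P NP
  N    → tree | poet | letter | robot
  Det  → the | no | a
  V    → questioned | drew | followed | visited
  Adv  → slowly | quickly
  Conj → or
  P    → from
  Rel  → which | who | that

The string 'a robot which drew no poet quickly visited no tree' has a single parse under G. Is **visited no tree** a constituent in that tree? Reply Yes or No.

[S [NP [NP [Det a] [N robot]] [RelC [Rel which] [VP [V drew] [NP [Det no] [N poet]]]]] [VP [AdvP [Adv quickly]] [VP [V visited] [NP [Det no] [N tree]]]]]
The words 'visited no tree' are exhaustively dominated by a single VP node (built by VP → V NP), so they form a constituent.

Yes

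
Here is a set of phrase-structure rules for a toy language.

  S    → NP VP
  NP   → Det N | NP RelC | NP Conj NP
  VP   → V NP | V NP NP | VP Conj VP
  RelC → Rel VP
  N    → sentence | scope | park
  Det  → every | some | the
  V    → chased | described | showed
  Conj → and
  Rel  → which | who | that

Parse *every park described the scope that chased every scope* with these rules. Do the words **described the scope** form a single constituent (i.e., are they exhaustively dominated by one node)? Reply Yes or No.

[S [NP [Det every] [N park]] [VP [V described] [NP [NP [Det the] [N scope]] [RelC [Rel that] [VP [V chased] [NP [Det every] [N scope]]]]]]]
The smallest constituent containing 'described the scope' is the VP spanning 'described the scope that chased every scope'; no single node in the tree dominates exactly the given words.

No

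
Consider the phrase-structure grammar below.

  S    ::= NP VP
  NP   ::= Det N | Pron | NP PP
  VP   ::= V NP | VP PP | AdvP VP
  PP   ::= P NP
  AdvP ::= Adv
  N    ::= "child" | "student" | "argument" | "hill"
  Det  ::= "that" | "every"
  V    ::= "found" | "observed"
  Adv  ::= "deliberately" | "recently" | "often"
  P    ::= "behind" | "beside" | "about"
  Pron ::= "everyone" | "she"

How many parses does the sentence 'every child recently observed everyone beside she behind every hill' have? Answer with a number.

9

Two of the 9 distinct bracketings:
[S [NP [Det every] [N child]] [VP [VP [AdvP [Adv recently]] [VP [V observed] [NP [Pron everyone]]]] [PP [P beside] [NP [NP [Pron she]] [PP [P behind] [NP [Det every] [N hill]]]]]]]
[S [NP [Det every] [N child]] [VP [VP [VP [AdvP [Adv recently]] [VP [V observed] [NP [Pron everyone]]]] [PP [P beside] [NP [Pron she]]]] [PP [P behind] [NP [Det every] [N hill]]]]]
The difference turns on whether NP → NP PP is used at the relevant span, versus an alternative expansion of NP.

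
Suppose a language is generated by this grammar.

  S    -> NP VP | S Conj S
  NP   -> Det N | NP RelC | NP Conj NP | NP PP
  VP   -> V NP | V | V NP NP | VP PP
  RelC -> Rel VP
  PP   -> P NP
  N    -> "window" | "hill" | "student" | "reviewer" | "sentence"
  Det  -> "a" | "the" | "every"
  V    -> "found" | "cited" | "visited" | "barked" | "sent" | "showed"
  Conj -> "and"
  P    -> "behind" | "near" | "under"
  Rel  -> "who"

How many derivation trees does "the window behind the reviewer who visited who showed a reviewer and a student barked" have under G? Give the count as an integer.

Two of the 7 distinct bracketings:
[S [NP [NP [NP [NP [Det the] [N window]] [PP [P behind] [NP [Det the] [N reviewer]]]] [RelC [Rel who] [VP [V visited]]]] [RelC [Rel who] [VP [V showed] [NP [NP [Det a] [N reviewer]] [Conj and] [NP [Det a] [N student]]]]]] [VP [V barked]]]
[S [NP [NP [NP [Det the] [N window]] [PP [P behind] [NP [NP [Det the] [N reviewer]] [RelC [Rel who] [VP [V visited]]]]]] [RelC [Rel who] [VP [V showed] [NP [NP [Det a] [N reviewer]] [Conj and] [NP [Det a] [N student]]]]]] [VP [V barked]]]
The trees differ in how a recursive rule is bracketed over the same span.

7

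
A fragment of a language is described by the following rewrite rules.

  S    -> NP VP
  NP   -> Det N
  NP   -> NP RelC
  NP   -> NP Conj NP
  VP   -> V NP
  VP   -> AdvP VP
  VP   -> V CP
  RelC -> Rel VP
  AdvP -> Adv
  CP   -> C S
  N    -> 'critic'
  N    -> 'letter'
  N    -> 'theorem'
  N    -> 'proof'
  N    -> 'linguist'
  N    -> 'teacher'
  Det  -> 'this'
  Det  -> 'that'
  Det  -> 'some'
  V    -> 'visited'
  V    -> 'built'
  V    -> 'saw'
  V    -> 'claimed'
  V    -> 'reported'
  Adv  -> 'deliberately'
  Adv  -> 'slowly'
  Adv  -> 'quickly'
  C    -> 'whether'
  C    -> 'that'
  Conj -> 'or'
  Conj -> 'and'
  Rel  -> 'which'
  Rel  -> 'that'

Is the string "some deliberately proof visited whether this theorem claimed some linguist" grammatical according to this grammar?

A Det word can never sit immediately before an Adv word in any string this grammar generates, so the substring 'some deliberately' rules out a derivation.

Ungrammatical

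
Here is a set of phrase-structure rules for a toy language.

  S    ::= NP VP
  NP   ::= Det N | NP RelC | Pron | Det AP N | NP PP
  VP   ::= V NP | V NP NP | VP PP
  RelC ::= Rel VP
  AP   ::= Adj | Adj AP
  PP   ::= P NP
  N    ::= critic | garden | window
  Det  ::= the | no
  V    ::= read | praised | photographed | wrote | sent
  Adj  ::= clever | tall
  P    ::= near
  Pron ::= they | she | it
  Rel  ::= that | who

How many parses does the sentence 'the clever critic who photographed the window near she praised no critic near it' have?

Two of the 6 distinct bracketings:
[S [NP [NP [Det the] [AP [Adj clever]] [N critic]] [RelC [Rel who] [VP [V photographed] [NP [NP [Det the] [N window]] [PP [P near] [NP [Pron she]]]]]]] [VP [V praised] [NP [NP [Det no] [N critic]] [PP [P near] [NP [Pron it]]]]]]
[S [NP [NP [Det the] [AP [Adj clever]] [N critic]] [RelC [Rel who] [VP [V photographed] [NP [NP [Det the] [N window]] [PP [P near] [NP [Pron she]]]]]]] [VP [VP [V praised] [NP [Det no] [N critic]]] [PP [P near] [NP [Pron it]]]]]
The difference turns on whether VP → VP PP is used at the relevant span, versus an alternative expansion of VP.

6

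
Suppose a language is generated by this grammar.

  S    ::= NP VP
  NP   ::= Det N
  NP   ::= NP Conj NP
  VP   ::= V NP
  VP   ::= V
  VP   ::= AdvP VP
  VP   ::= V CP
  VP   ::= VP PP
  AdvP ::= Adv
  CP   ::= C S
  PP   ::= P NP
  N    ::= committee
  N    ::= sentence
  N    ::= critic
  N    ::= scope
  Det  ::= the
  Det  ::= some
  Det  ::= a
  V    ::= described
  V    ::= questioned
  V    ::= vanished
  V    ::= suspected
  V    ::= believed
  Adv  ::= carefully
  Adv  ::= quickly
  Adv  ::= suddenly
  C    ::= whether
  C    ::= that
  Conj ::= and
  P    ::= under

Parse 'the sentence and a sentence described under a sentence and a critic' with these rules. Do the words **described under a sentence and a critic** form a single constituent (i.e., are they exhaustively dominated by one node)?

[S [NP [NP [Det the] [N sentence]] [Conj and] [NP [Det a] [N sentence]]] [VP [VP [V described]] [PP [P under] [NP [NP [Det a] [N sentence]] [Conj and] [NP [Det a] [N critic]]]]]]
The words 'described under a sentence and a critic' are exhaustively dominated by a single VP node (built by VP → VP PP), so they form a constituent.

Yes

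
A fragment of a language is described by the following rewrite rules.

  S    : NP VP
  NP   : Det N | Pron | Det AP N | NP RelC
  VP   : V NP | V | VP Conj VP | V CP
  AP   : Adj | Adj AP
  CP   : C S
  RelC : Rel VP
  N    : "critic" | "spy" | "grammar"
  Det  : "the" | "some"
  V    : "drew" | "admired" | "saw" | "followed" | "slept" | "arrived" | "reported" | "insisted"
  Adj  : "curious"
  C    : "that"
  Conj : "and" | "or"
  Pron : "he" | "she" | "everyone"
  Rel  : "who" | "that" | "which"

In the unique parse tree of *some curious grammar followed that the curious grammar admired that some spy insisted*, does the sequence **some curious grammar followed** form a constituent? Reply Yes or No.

No

[S [NP [Det some] [AP [Adj curious]] [N grammar]] [VP [V followed] [CP [C that] [S [NP [Det the] [AP [Adj curious]] [N grammar]] [VP [V admired] [CP [C that] [S [NP [Det some] [N spy]] [VP [V insisted]]]]]]]]]
The smallest constituent containing 'some curious grammar followed' is the S spanning 'some curious grammar followed that the curious grammar admired that some spy insisted'; no single node in the tree dominates exactly the given words.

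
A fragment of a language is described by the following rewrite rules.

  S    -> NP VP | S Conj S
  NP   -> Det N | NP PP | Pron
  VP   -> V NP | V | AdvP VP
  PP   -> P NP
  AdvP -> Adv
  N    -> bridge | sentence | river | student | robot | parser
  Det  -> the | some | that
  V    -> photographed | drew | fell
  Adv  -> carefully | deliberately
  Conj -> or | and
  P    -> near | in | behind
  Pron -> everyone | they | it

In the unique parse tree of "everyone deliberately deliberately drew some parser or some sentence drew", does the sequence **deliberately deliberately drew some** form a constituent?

[S [S [NP [Pron everyone]] [VP [AdvP [Adv deliberately]] [VP [AdvP [Adv deliberately]] [VP [V drew] [NP [Det some] [N parser]]]]]] [Conj or] [S [NP [Det some] [N sentence]] [VP [V drew]]]]
The smallest constituent containing 'deliberately deliberately drew some' is the VP spanning 'deliberately deliberately drew some parser'; no single node in the tree dominates exactly the given words.

No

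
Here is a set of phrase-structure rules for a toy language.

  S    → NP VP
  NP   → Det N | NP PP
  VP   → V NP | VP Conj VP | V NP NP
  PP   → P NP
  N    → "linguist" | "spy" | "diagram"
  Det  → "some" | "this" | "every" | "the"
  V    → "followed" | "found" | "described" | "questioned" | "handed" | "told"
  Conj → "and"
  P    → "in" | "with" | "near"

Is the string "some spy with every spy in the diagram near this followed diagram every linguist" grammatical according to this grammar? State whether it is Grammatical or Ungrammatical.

A Det word can never sit immediately before a V word in any string this grammar generates, so the substring 'this followed' rules out a derivation.

Ungrammatical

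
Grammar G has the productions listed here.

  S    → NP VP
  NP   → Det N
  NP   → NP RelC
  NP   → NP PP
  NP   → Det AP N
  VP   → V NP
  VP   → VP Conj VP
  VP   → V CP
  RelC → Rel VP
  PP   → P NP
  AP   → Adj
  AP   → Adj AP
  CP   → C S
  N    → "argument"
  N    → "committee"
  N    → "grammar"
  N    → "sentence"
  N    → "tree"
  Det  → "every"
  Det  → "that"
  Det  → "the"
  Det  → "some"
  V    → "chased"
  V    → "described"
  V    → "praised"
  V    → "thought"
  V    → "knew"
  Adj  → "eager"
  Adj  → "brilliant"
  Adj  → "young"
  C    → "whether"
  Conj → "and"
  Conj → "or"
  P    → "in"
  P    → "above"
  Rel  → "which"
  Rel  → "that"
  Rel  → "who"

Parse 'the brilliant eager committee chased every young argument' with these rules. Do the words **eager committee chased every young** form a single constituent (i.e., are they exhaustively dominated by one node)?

No

[S [NP [Det the] [AP [Adj brilliant] [AP [Adj eager]]] [N committee]] [VP [V chased] [NP [Det every] [AP [Adj young]] [N argument]]]]
The smallest constituent containing 'eager committee chased every young' is the S spanning 'the brilliant eager committee chased every young argument'; no single node in the tree dominates exactly the given words.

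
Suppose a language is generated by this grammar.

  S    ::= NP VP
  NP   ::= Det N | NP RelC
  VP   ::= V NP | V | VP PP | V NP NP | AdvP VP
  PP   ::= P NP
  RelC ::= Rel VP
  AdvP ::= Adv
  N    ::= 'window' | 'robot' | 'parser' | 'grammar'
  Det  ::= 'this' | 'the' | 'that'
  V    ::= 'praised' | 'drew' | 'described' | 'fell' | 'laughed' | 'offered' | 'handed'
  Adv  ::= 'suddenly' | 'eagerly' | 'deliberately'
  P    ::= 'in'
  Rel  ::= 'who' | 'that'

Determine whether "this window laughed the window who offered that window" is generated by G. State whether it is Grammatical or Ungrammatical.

S
  NP
    Det: this
    N: window
  VP
    V: laughed
    NP
      NP
        Det: the
        N: window
      RelC
        Rel: who
        VP
          V: offered
          NP
            Det: that
            N: window
Each bracket corresponds to one application of a listed rule, so the string is derivable from S.

Grammatical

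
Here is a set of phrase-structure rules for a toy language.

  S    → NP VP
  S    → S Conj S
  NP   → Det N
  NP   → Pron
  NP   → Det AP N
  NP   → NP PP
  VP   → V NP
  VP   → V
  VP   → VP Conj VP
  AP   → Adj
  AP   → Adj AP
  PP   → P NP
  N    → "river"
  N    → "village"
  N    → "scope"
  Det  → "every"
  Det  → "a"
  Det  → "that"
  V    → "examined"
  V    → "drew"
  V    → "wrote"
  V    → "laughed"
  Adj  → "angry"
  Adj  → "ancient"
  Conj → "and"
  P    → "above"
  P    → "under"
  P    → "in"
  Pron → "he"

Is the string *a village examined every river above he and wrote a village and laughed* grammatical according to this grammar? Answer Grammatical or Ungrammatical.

S
  NP
    Det: a
    N: village
  VP
    VP
      V: examined
      NP
        NP
          Det: every
          N: river
        PP
          P: above
          NP
            Pron: he
    Conj: and
    VP
      VP
        V: wrote
        NP
          Det: a
          N: village
      Conj: and
      VP
        V: laughed
Every word is introduced by a lexical rule and the phrasal rules combine the resulting categories into a single S.

Grammatical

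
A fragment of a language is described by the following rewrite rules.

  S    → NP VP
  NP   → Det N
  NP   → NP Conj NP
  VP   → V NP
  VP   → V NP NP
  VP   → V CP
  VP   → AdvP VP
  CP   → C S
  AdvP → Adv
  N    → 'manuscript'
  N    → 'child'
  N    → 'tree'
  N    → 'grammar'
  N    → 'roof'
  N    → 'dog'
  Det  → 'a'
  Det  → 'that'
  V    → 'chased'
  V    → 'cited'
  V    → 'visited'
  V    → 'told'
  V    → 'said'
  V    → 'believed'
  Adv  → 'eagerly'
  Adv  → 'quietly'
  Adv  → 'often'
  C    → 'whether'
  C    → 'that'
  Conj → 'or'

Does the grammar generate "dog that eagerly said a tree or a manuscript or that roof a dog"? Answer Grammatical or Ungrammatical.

Ungrammatical

A C/Det word can never sit immediately before an Adv word in any string this grammar generates, so the substring 'that eagerly' rules out a derivation.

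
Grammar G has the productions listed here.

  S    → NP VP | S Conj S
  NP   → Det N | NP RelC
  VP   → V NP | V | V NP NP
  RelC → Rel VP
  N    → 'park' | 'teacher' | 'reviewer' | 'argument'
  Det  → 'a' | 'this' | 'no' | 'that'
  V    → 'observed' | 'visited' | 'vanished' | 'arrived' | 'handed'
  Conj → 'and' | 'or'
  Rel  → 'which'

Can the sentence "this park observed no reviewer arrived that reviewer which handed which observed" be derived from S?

Ungrammatical

For S → NP VP, the only prefix that parses as NP is 'this park', but the remainder 'observed no reviewer arrived that reviewer which handed which observed' is not a VP under these rules. The alternative S rule S → S Conj S likewise has no satisfying split.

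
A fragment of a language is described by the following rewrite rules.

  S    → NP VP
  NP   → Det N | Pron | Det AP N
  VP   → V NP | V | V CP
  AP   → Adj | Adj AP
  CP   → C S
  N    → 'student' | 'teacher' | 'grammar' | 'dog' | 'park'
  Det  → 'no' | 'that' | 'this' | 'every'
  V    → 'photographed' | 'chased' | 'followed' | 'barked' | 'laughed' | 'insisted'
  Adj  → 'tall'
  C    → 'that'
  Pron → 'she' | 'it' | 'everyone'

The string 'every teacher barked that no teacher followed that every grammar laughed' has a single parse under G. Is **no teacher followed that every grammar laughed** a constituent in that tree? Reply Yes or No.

Yes

[S [NP [Det every] [N teacher]] [VP [V barked] [CP [C that] [S [NP [Det no] [N teacher]] [VP [V followed] [CP [C that] [S [NP [Det every] [N grammar]] [VP [V laughed]]]]]]]]]
The words 'no teacher followed that every grammar laughed' are exhaustively dominated by a single S node (built by S → NP VP), so they form a constituent.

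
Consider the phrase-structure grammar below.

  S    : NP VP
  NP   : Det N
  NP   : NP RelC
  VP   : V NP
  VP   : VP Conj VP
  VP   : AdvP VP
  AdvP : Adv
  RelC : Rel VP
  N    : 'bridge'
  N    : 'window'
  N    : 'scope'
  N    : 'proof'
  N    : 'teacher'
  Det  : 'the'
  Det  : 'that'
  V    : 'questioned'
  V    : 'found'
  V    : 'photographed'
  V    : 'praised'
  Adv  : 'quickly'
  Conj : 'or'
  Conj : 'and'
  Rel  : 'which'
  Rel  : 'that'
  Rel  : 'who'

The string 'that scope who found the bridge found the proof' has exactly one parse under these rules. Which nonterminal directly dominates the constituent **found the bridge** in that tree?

RelC

S
  NP
    NP
      Det: that
      N: scope
    RelC
      Rel: who
      VP
        V: found
        NP
          Det: the
          N: bridge
  VP
    V: found
    NP
      Det: the
      N: proof
The span 'found the bridge' is the VP node built by VP → V NP.
Its mother is the RelC built by RelC → Rel VP.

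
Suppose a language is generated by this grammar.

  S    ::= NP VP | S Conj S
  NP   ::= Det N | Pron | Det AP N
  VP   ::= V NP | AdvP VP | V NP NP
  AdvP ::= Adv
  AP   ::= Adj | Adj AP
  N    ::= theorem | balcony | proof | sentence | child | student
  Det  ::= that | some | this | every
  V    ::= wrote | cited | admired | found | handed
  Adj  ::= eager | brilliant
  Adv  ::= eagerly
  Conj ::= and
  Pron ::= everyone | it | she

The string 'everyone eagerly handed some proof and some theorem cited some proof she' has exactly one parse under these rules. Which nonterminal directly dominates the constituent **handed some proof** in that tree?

VP

S
  S
    NP
      Pron: everyone
    VP
      AdvP
        Adv: eagerly
      VP
        V: handed
        NP
          Det: some
          N: proof
  Conj: and
  S
    NP
      Det: some
      N: theorem
    VP
      V: cited
      NP
        Det: some
        N: proof
      NP
        Pron: she
The span 'handed some proof' is the VP node built by VP → V NP.
Its mother is the VP built by VP → AdvP VP.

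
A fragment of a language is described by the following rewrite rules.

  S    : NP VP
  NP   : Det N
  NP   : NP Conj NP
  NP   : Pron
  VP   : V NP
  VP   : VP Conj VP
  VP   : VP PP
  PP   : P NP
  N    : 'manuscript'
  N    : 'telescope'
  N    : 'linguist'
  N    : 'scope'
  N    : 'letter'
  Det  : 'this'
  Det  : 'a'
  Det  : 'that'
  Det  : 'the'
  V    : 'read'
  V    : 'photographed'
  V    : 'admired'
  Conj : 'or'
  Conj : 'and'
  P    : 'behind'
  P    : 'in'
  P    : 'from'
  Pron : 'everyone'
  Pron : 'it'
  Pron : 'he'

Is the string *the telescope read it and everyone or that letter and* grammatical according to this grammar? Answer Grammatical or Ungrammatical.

Ungrammatical

For S → NP VP, the only prefix that parses as NP is 'the telescope', but the remainder 'read it and everyone or that letter and' is not a VP under these rules.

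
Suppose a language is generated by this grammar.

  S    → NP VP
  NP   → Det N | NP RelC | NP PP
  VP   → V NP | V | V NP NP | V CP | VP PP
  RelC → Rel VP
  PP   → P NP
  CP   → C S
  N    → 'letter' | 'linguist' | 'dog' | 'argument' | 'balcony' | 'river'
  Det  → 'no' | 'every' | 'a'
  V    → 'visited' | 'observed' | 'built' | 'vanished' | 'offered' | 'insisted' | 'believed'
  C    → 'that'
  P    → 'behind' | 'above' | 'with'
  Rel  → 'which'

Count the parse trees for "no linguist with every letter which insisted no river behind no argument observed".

7

Two of the 7 distinct bracketings:
[S [NP [NP [NP [Det no] [N linguist]] [PP [P with] [NP [Det every] [N letter]]]] [RelC [Rel which] [VP [V insisted] [NP [NP [Det no] [N river]] [PP [P behind] [NP [Det no] [N argument]]]]]]] [VP [V observed]]]
[S [NP [NP [NP [Det no] [N linguist]] [PP [P with] [NP [Det every] [N letter]]]] [RelC [Rel which] [VP [VP [V insisted] [NP [Det no] [N river]]] [PP [P behind] [NP [Det no] [N argument]]]]]] [VP [V observed]]]
The difference turns on whether VP → VP PP is used at the relevant span, versus an alternative expansion of VP.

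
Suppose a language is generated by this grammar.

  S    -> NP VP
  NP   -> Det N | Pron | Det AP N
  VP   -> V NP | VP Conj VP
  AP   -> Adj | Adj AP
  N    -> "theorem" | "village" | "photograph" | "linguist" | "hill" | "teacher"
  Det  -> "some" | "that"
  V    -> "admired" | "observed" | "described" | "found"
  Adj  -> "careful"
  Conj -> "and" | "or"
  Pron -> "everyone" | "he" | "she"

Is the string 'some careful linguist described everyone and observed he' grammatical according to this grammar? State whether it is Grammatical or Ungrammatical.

Grammatical

[S [NP [Det some] [AP [Adj careful]] [N linguist]] [VP [VP [V described] [NP [Pron everyone]]] [Conj and] [VP [V observed] [NP [Pron he]]]]]
The bracketing above is licensed at every node by one of the given productions, with S at the root.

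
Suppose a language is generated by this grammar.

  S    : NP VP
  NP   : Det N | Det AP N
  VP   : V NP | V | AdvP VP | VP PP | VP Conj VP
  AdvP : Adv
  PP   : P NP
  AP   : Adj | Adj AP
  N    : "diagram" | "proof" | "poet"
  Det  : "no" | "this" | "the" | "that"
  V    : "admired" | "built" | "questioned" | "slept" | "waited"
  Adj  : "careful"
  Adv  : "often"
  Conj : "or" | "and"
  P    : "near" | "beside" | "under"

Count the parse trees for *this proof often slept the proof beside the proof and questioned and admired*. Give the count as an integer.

7

Two of the 7 distinct bracketings:
[S [NP [Det this] [N proof]] [VP [AdvP [Adv often]] [VP [VP [VP [V slept] [NP [Det the] [N proof]]] [PP [P beside] [NP [Det the] [N proof]]]] [Conj and] [VP [VP [V questioned]] [Conj and] [VP [V admired]]]]]]
[S [NP [Det this] [N proof]] [VP [AdvP [Adv often]] [VP [VP [VP [VP [V slept] [NP [Det the] [N proof]]] [PP [P beside] [NP [Det the] [N proof]]]] [Conj and] [VP [V questioned]]] [Conj and] [VP [V admired]]]]]
The trees differ in how a recursive rule is bracketed over the same span.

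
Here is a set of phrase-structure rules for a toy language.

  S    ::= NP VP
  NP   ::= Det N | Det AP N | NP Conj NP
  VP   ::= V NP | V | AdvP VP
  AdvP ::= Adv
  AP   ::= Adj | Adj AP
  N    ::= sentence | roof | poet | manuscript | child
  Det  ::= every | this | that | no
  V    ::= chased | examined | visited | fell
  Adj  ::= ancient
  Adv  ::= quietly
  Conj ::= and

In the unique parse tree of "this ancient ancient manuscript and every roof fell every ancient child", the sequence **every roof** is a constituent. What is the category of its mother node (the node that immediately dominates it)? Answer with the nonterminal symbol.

NP

S
  NP
    NP
      Det: this
      AP
        Adj: ancient
        AP
          Adj: ancient
      N: manuscript
    Conj: and
    NP
      Det: every
      N: roof
  VP
    V: fell
    NP
      Det: every
      AP
        Adj: ancient
      N: child
The span 'every roof' is the NP node built by NP → Det N.
Its mother is the NP built by NP → NP Conj NP.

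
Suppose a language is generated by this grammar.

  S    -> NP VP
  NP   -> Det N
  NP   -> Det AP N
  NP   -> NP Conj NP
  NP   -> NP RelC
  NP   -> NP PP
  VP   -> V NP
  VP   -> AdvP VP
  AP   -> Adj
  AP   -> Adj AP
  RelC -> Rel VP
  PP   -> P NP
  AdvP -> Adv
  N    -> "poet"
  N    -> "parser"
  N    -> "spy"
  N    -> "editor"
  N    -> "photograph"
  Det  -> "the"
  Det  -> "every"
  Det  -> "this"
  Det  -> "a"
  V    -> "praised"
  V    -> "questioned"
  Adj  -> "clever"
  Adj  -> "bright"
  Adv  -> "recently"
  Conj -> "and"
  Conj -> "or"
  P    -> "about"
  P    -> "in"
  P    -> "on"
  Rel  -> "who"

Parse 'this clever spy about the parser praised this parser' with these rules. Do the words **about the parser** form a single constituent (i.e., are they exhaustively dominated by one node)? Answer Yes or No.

Yes

[S [NP [NP [Det this] [AP [Adj clever]] [N spy]] [PP [P about] [NP [Det the] [N parser]]]] [VP [V praised] [NP [Det this] [N parser]]]]
The words 'about the parser' are exhaustively dominated by a single PP node (built by PP → P NP), so they form a constituent.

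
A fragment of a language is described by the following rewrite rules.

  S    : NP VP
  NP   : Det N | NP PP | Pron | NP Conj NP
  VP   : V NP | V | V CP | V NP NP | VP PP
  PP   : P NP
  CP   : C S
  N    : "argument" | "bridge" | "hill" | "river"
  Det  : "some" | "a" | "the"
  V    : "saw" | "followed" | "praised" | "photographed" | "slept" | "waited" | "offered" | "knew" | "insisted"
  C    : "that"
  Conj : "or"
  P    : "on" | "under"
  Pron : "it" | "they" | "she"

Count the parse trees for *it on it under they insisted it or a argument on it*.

Two of the 6 distinct bracketings:
[S [NP [NP [Pron it]] [PP [P on] [NP [NP [Pron it]] [PP [P under] [NP [Pron they]]]]]] [VP [V insisted] [NP [NP [NP [Pron it]] [Conj or] [NP [Det a] [N argument]]] [PP [P on] [NP [Pron it]]]]]]
[S [NP [NP [Pron it]] [PP [P on] [NP [NP [Pron it]] [PP [P under] [NP [Pron they]]]]]] [VP [V insisted] [NP [NP [Pron it]] [Conj or] [NP [NP [Det a] [N argument]] [PP [P on] [NP [Pron it]]]]]]]
The trees differ in how a recursive rule is bracketed over the same span.

6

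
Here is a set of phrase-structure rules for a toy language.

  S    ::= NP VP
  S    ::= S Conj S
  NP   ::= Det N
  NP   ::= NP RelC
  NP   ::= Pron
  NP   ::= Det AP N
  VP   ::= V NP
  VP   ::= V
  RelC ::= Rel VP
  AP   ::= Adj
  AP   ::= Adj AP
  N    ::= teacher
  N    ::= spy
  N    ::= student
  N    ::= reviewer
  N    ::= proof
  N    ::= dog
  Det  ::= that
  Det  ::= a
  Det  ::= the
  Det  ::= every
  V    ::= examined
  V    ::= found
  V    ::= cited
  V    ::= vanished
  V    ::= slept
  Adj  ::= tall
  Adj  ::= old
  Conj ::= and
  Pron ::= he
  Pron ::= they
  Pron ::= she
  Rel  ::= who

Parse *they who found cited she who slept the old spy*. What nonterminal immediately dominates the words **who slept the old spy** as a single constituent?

RelC

[S [NP [NP [Pron they]] [RelC [Rel who] [VP [V found]]]] [VP [V cited] [NP [NP [Pron she]] [RelC [Rel who] [VP [V slept] [NP [Det the] [AP [Adj old]] [N spy]]]]]]]
The span 'who slept the old spy' is the RelC node built by RelC → Rel VP.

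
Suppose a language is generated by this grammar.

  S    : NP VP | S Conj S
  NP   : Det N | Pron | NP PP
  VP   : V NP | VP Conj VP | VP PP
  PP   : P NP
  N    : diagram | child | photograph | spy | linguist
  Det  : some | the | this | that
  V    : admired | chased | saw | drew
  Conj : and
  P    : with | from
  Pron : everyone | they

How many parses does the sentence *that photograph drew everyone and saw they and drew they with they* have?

Two of the 7 distinct bracketings:
[S [NP [Det that] [N photograph]] [VP [VP [V drew] [NP [Pron everyone]]] [Conj and] [VP [VP [V saw] [NP [Pron they]]] [Conj and] [VP [V drew] [NP [NP [Pron they]] [PP [P with] [NP [Pron they]]]]]]]]
[S [NP [Det that] [N photograph]] [VP [VP [V drew] [NP [Pron everyone]]] [Conj and] [VP [VP [V saw] [NP [Pron they]]] [Conj and] [VP [VP [V drew] [NP [Pron they]]] [PP [P with] [NP [Pron they]]]]]]]
The difference turns on whether NP → NP PP is used at the relevant span, versus an alternative expansion of NP.

7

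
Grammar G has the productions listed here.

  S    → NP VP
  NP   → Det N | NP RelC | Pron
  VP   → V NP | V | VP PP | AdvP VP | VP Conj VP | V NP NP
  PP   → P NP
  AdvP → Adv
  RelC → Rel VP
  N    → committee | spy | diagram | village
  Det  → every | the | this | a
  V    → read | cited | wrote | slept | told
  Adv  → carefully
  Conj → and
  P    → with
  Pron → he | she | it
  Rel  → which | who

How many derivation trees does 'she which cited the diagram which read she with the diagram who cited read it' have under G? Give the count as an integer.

9

Two of the 9 distinct bracketings:
[S [NP [NP [Pron she]] [RelC [Rel which] [VP [V cited] [NP [NP [Det the] [N diagram]] [RelC [Rel which] [VP [VP [V read] [NP [Pron she]]] [PP [P with] [NP [NP [Det the] [N diagram]] [RelC [Rel who] [VP [V cited]]]]]]]]]]] [VP [V read] [NP [Pron it]]]]
[S [NP [NP [Pron she]] [RelC [Rel which] [VP [V cited] [NP [NP [NP [Det the] [N diagram]] [RelC [Rel which] [VP [VP [V read] [NP [Pron she]]] [PP [P with] [NP [Det the] [N diagram]]]]]] [RelC [Rel who] [VP [V cited]]]]]]] [VP [V read] [NP [Pron it]]]]
The trees differ in how a recursive rule is bracketed over the same span.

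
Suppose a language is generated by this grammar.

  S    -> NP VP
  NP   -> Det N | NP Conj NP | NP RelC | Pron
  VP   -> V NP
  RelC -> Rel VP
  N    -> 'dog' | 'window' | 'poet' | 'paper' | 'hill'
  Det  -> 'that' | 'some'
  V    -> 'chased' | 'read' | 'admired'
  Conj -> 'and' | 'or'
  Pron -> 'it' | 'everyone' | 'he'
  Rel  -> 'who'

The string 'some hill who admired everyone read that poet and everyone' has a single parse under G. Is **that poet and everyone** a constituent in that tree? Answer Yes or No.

Yes

[S [NP [NP [Det some] [N hill]] [RelC [Rel who] [VP [V admired] [NP [Pron everyone]]]]] [VP [V read] [NP [NP [Det that] [N poet]] [Conj and] [NP [Pron everyone]]]]]
The words 'that poet and everyone' are exhaustively dominated by a single NP node (built by NP → NP Conj NP), so they form a constituent.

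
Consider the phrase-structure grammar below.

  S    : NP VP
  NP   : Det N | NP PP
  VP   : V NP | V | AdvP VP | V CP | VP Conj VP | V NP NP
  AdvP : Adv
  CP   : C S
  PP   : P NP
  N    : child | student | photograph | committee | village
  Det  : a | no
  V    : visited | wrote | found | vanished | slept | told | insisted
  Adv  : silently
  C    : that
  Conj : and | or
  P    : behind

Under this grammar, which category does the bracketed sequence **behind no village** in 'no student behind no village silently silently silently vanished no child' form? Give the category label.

PP

[S [NP [NP [Det no] [N student]] [PP [P behind] [NP [Det no] [N village]]]] [VP [AdvP [Adv silently]] [VP [AdvP [Adv silently]] [VP [AdvP [Adv silently]] [VP [V vanished] [NP [Det no] [N child]]]]]]]
The span 'behind no village' is the PP node built by PP → P NP.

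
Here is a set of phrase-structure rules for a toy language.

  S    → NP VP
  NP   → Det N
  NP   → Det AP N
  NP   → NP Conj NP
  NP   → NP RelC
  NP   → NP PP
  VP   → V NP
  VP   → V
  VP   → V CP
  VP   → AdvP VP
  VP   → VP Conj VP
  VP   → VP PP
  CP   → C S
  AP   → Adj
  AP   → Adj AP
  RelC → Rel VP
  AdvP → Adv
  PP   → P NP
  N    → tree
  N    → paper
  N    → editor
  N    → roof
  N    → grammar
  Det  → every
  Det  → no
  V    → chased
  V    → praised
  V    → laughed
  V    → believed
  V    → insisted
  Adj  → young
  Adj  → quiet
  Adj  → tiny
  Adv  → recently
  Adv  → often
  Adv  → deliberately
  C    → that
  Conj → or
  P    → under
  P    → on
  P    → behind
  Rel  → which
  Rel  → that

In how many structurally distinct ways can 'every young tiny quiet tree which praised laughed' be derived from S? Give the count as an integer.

[S [NP [NP [Det every] [AP [Adj young] [AP [Adj tiny] [AP [Adj quiet]]]] [N tree]] [RelC [Rel which] [VP [V praised]]]] [VP [V laughed]]]
No rule offers an alternative attachment or grouping for any span, so this is the only derivation.

1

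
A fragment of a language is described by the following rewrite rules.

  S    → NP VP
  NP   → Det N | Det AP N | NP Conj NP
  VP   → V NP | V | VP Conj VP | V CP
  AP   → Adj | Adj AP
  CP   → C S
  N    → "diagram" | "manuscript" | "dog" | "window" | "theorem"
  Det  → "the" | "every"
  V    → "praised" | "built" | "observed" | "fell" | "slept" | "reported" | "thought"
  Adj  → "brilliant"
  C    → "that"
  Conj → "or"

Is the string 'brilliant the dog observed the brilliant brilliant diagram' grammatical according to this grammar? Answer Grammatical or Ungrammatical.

An Adj word can never sit immediately before a Det word in any string this grammar generates, so the substring 'brilliant the' rules out a derivation.

Ungrammatical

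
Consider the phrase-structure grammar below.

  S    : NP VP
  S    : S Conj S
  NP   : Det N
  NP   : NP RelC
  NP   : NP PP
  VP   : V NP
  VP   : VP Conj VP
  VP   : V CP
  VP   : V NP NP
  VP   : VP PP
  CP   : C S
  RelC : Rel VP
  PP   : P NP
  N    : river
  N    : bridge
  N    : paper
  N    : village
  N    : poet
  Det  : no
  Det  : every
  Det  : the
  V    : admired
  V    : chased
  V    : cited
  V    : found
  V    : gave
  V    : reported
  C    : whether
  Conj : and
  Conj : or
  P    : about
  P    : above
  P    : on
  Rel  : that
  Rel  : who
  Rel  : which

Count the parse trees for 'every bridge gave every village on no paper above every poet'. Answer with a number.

5

Two of the 5 distinct bracketings:
[S [NP [Det every] [N bridge]] [VP [V gave] [NP [NP [Det every] [N village]] [PP [P on] [NP [NP [Det no] [N paper]] [PP [P above] [NP [Det every] [N poet]]]]]]]]
[S [NP [Det every] [N bridge]] [VP [V gave] [NP [NP [NP [Det every] [N village]] [PP [P on] [NP [Det no] [N paper]]]] [PP [P above] [NP [Det every] [N poet]]]]]]
The trees differ in how a recursive rule is bracketed over the same span.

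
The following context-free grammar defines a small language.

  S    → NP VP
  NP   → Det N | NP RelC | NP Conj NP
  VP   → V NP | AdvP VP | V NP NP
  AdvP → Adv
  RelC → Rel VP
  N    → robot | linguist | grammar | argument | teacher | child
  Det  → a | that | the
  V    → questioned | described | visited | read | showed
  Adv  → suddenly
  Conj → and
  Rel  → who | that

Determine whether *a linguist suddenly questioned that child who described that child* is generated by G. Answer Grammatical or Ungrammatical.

S
  NP
    Det: a
    N: linguist
  VP
    AdvP
      Adv: suddenly
    VP
      V: questioned
      NP
        NP
          Det: that
          N: child
        RelC
          Rel: who
          VP
            V: described
            NP
              Det: that
              N: child
Every word is introduced by a lexical rule and the phrasal rules combine the resulting categories into a single S.

Grammatical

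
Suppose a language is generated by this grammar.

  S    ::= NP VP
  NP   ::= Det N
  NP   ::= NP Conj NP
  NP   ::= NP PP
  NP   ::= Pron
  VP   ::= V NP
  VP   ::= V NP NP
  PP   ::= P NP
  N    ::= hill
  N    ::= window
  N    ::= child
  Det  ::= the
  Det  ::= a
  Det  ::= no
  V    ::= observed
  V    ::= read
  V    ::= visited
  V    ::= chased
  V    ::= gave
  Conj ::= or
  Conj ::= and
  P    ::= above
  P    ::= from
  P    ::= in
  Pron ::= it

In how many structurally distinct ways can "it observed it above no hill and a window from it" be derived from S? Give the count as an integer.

5

Two of the 5 distinct bracketings:
[S [NP [Pron it]] [VP [V observed] [NP [NP [NP [Pron it]] [PP [P above] [NP [Det no] [N hill]]]] [Conj and] [NP [NP [Det a] [N window]] [PP [P from] [NP [Pron it]]]]]]]
[S [NP [Pron it]] [VP [V observed] [NP [NP [Pron it]] [PP [P above] [NP [NP [Det no] [N hill]] [Conj and] [NP [NP [Det a] [N window]] [PP [P from] [NP [Pron it]]]]]]]]]
The trees differ in how a recursive rule is bracketed over the same span.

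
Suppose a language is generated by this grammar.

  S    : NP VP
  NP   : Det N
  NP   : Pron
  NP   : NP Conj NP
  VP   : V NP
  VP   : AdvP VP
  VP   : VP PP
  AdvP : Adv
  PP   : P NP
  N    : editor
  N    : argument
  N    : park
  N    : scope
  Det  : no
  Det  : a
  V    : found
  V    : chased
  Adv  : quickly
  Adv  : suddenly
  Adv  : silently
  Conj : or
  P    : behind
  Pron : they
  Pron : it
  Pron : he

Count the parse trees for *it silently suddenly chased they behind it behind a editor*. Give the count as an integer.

Two of the 6 distinct bracketings:
[S [NP [Pron it]] [VP [AdvP [Adv silently]] [VP [AdvP [Adv suddenly]] [VP [VP [VP [V chased] [NP [Pron they]]] [PP [P behind] [NP [Pron it]]]] [PP [P behind] [NP [Det a] [N editor]]]]]]]
[S [NP [Pron it]] [VP [AdvP [Adv silently]] [VP [VP [AdvP [Adv suddenly]] [VP [VP [V chased] [NP [Pron they]]] [PP [P behind] [NP [Pron it]]]]] [PP [P behind] [NP [Det a] [N editor]]]]]]
The trees differ in how a recursive rule is bracketed over the same span.

6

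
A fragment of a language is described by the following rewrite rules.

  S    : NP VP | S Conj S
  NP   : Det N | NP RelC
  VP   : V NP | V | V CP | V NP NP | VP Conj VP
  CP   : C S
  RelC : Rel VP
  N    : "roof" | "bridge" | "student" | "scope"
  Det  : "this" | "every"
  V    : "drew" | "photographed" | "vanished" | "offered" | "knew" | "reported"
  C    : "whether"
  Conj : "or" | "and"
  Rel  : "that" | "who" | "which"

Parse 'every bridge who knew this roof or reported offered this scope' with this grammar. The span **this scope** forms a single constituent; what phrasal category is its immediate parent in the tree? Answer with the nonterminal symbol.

[S [NP [NP [Det every] [N bridge]] [RelC [Rel who] [VP [VP [V knew] [NP [Det this] [N roof]]] [Conj or] [VP [V reported]]]]] [VP [V offered] [NP [Det this] [N scope]]]]
The span 'this scope' is the NP node built by NP → Det N.
Its mother is the VP built by VP → V NP.

VP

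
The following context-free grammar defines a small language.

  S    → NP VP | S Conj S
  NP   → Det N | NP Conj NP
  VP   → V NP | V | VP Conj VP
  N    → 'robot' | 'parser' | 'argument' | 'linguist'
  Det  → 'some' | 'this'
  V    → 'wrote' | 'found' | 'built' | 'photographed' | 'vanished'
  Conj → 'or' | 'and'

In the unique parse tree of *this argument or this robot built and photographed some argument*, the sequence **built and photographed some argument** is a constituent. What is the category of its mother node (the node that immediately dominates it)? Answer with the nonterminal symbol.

S

[S [NP [NP [Det this] [N argument]] [Conj or] [NP [Det this] [N robot]]] [VP [VP [V built]] [Conj and] [VP [V photographed] [NP [Det some] [N argument]]]]]
The span 'built and photographed some argument' is the VP node built by VP → VP Conj VP.
Its mother is the S built by S → NP VP.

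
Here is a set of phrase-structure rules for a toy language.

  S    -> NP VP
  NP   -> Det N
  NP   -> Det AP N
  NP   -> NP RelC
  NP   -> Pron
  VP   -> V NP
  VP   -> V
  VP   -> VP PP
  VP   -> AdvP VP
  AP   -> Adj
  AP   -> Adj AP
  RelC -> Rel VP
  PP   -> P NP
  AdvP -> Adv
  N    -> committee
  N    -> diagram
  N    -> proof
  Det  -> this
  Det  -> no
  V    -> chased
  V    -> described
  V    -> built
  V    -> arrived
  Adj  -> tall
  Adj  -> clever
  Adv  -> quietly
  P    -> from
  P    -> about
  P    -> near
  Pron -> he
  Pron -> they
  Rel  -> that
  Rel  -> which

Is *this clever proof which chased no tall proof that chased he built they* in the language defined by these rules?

S
  NP
    NP
      Det: this
      AP
        Adj: clever
      N: proof
    RelC
      Rel: which
      VP
        V: chased
        NP
          NP
            Det: no
            AP
              Adj: tall
            N: proof
          RelC
            Rel: that
            VP
              V: chased
              NP
                Pron: he
  VP
    V: built
    NP
      Pron: they
Every word is introduced by a lexical rule and the phrasal rules combine the resulting categories into a single S.

Grammatical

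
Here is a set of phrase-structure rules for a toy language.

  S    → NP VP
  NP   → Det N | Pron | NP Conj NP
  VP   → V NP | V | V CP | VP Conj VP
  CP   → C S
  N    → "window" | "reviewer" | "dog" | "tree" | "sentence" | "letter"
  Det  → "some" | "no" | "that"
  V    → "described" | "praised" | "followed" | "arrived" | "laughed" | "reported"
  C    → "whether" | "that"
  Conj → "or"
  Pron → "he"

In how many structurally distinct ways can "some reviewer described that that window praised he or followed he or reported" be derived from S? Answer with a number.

5

Two of the 5 distinct bracketings:
[S [NP [Det some] [N reviewer]] [VP [V described] [CP [C that] [S [NP [Det that] [N window]] [VP [VP [V praised] [NP [Pron he]]] [Conj or] [VP [VP [V followed] [NP [Pron he]]] [Conj or] [VP [V reported]]]]]]]]
[S [NP [Det some] [N reviewer]] [VP [V described] [CP [C that] [S [NP [Det that] [N window]] [VP [VP [VP [V praised] [NP [Pron he]]] [Conj or] [VP [V followed] [NP [Pron he]]]] [Conj or] [VP [V reported]]]]]]]
The trees differ in how a recursive rule is bracketed over the same span.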